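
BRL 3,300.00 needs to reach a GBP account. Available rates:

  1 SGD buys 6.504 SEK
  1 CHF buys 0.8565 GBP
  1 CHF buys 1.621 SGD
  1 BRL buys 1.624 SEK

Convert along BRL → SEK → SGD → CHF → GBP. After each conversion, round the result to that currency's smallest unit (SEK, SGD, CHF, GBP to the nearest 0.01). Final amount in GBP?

GBP 435.38

BRL 3,300.00 × 1.624 = SEK 5,359.20
SEK 5,359.20 ÷ 6.504 = SGD 823.99
SGD 823.99 ÷ 1.621 = CHF 508.32
CHF 508.32 × 0.8565 = GBP 435.38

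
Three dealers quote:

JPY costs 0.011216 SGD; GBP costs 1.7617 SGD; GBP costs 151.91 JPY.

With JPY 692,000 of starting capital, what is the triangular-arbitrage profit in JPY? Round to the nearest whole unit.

Profitable loop is JPY → GBP → SGD → JPY:
JPY 692,000 ÷ 151.91 = GBP 4,555.33
GBP 4,555.33 × 1.7617 = SGD 8,025.12
SGD 8,025.12 ÷ 0.011216 = JPY 715,507
Profit = JPY 715,507 − JPY 692,000

Profit: JPY 23,507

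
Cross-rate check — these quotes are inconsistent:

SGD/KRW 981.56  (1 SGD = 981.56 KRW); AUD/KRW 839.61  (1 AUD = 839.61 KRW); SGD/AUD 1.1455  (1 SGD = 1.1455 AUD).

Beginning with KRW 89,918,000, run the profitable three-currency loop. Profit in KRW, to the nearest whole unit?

Profit: KRW 1,849,900

Profitable loop is KRW → AUD → SGD → KRW:
KRW 89,918,000 ÷ 839.61 = AUD 107,094.96
AUD 107,094.96 ÷ 1.1455 = SGD 93,491.89
SGD 93,491.89 × 981.56 = KRW 91,767,900
Profit = KRW 91,767,900 − KRW 89,918,000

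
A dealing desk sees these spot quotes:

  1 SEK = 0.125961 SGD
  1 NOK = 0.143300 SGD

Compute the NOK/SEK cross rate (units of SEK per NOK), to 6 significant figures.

NOK/SEK = 1.13765

1 NOK × 0.143300 = 0.1433 SGD
0.1433 SGD ÷ 0.125961 = 1.13765 SEK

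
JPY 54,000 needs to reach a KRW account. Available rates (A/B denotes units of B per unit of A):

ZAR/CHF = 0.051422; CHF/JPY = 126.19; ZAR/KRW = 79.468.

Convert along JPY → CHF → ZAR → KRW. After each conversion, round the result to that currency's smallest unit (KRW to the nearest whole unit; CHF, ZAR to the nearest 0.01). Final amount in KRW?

JPY 54,000 ÷ 126.19 = CHF 427.93
CHF 427.93 ÷ 0.051422 = ZAR 8,321.92
ZAR 8,321.92 × 79.468 = KRW 661,326

KRW 661,326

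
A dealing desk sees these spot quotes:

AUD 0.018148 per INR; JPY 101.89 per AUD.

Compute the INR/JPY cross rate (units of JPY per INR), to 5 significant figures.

1 INR × 0.018148 = 0.018148 AUD
0.018148 AUD × 101.89 = 1.8491 JPY

INR/JPY = 1.8491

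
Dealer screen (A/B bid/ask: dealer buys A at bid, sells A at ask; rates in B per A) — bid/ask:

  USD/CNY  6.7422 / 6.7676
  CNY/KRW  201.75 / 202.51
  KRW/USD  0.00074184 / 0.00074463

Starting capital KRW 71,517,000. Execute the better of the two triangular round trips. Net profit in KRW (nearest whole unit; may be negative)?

Best loop KRW → USD → CNY → KRW:
KRW 71,517,000 × 0.00074184 (sell KRW at bid) = USD 53,054.17
USD 53,054.17 × 6.7422 (sell USD at bid) = CNY 357,701.83
CNY 357,701.83 × 201.75 (sell CNY at bid) = KRW 72,166,345

Net profit: KRW 649,345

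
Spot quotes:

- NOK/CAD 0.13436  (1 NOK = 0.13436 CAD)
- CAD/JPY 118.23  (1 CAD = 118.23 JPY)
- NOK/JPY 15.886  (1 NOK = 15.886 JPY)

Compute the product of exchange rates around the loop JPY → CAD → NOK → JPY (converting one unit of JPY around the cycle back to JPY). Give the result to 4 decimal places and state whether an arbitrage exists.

1.0000 (no arbitrage)

Around JPY → CAD → NOK → JPY: 1 ÷ 118.23 ÷ 0.13436 × 15.886 = 1.000039
Product ≈ 1 (deviation 0.004%, within rounding noise).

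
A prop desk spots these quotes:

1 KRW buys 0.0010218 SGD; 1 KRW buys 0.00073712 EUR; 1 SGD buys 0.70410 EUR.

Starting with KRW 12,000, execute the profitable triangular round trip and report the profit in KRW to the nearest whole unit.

Profit: KRW 295

Profitable loop is KRW → EUR → SGD → KRW:
KRW 12,000 × 0.00073712 = EUR 8.85
EUR 8.85 ÷ 0.70410 = SGD 12.56
SGD 12.56 ÷ 0.0010218 = KRW 12,295
Profit = KRW 12,295 − KRW 12,000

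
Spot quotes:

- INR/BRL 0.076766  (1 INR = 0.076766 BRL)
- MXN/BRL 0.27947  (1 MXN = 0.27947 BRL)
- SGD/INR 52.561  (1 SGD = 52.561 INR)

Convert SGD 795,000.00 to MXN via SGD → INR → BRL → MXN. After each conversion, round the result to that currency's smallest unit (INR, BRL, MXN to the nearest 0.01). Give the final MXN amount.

SGD 795,000.00 × 52.561 = INR 41,785,995.00
INR 41,785,995.00 × 0.076766 = BRL 3,207,743.69
BRL 3,207,743.69 ÷ 0.27947 = MXN 11,477,953.59

MXN 11,477,953.59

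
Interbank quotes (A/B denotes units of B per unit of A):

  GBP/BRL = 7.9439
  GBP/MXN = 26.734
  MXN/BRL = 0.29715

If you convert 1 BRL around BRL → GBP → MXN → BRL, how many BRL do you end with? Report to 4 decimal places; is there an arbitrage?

1.0000 (no arbitrage)

Around BRL → GBP → MXN → BRL: 1 ÷ 7.9439 × 26.734 × 0.29715 = 1.000014
Product ≈ 1 (deviation 0.001%, within rounding noise).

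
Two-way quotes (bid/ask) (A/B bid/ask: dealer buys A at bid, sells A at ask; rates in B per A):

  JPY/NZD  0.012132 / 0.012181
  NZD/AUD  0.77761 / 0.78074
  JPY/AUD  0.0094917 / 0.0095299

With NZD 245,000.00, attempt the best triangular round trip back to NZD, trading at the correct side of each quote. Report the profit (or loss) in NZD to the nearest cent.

Net result: NZD -476.44 (no profitable arbitrage after spreads)

Best loop NZD → JPY → AUD → NZD:
NZD 245,000.00 ÷ 0.012181 (buy JPY at ask) = JPY 20,113,291
JPY 20,113,291 × 0.0094917 (sell JPY at bid) = AUD 190,909.33
AUD 190,909.33 ÷ 0.78074 (buy NZD at ask) = NZD 244,523.56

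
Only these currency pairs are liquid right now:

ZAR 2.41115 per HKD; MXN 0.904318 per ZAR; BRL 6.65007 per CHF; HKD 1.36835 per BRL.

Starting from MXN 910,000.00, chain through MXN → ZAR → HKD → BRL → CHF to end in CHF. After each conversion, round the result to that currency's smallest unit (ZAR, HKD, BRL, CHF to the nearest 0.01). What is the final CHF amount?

MXN 910,000.00 ÷ 0.904318 = ZAR 1,006,283.19
ZAR 1,006,283.19 ÷ 2.41115 = HKD 417,345.74
HKD 417,345.74 ÷ 1.36835 = BRL 304,999.26
BRL 304,999.26 ÷ 6.65007 = CHF 45,864.07

CHF 45,864.07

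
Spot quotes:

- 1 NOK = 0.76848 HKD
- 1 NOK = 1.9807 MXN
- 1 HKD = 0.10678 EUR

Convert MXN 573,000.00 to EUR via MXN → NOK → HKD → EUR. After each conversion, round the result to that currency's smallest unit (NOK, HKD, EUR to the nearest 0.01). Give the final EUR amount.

EUR 23,738.78

MXN 573,000.00 ÷ 1.9807 = NOK 289,291.66
NOK 289,291.66 × 0.76848 = HKD 222,314.85
HKD 222,314.85 × 0.10678 = EUR 23,738.78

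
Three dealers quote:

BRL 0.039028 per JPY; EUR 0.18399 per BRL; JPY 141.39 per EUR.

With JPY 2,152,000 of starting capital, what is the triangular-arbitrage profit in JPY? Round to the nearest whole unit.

Profitable loop is JPY → BRL → EUR → JPY:
JPY 2,152,000 × 0.039028 = BRL 83,988.26
BRL 83,988.26 × 0.18399 = EUR 15,453.00
EUR 15,453.00 × 141.39 = JPY 2,184,900
Profit = JPY 2,184,900 − JPY 2,152,000

Profit: JPY 32,900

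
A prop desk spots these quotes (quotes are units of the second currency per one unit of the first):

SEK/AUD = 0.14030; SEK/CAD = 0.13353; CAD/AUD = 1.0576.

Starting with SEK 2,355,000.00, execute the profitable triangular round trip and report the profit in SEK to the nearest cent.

Profitable loop is SEK → CAD → AUD → SEK:
SEK 2,355,000.00 × 0.13353 = CAD 314,463.15
CAD 314,463.15 × 1.0576 = AUD 332,576.23
AUD 332,576.23 ÷ 0.14030 = SEK 2,370,464.91
Profit = SEK 2,370,464.91 − SEK 2,355,000.00

Profit: SEK 15,464.91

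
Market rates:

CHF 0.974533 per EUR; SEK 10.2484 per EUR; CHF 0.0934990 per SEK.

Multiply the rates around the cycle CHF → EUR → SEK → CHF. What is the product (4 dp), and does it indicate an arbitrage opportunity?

Around CHF → EUR → SEK → CHF: 1 ÷ 0.974533 × 10.2484 × 0.0934990 = 0.983256
Product < 1; profitable direction is CHF → SEK → EUR → CHF.

0.9833 (arbitrage exists)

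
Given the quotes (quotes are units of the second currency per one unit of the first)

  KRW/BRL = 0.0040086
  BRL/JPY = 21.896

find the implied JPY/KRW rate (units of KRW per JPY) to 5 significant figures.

JPY/KRW = 11.393

1 JPY ÷ 21.896 = 0.0456704 BRL
0.0456704 BRL ÷ 0.0040086 = 11.3931 KRW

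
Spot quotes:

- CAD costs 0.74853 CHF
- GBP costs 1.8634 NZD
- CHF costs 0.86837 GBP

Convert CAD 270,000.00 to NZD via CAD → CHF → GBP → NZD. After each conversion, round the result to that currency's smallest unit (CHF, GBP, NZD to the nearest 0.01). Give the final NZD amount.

CAD 270,000.00 × 0.74853 = CHF 202,103.10
CHF 202,103.10 × 0.86837 = GBP 175,500.27
GBP 175,500.27 × 1.8634 = NZD 327,027.20

NZD 327,027.20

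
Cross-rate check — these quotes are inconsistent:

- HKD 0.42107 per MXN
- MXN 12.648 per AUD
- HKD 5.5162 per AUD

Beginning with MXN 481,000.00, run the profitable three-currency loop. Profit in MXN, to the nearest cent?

Profitable loop is MXN → AUD → HKD → MXN:
MXN 481,000.00 ÷ 12.648 = AUD 38,029.73
AUD 38,029.73 × 5.5162 = HKD 209,779.59
HKD 209,779.59 ÷ 0.42107 = MXN 498,205.97
Profit = MXN 498,205.97 − MXN 481,000.00

Profit: MXN 17,205.97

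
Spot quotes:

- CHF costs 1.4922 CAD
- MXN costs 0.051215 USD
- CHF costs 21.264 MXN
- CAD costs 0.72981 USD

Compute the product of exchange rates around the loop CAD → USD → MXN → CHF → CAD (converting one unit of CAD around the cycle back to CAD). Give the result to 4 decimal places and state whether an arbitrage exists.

Around CAD → USD → MXN → CHF → CAD: 1 × 0.72981 ÷ 0.051215 ÷ 21.264 × 1.4922 = 0.999988
Product ≈ 1 (deviation 0.001%, within rounding noise).

1.0000 (no arbitrage)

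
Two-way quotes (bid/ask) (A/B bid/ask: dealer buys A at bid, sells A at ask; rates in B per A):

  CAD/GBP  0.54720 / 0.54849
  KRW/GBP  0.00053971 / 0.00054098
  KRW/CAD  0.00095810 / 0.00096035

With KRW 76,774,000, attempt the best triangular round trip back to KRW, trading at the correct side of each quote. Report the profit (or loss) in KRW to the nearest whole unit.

Best loop KRW → GBP → CAD → KRW:
KRW 76,774,000 × 0.00053971 (sell KRW at bid) = GBP 41,435.70
GBP 41,435.70 ÷ 0.54849 (buy CAD at ask) = CAD 75,545.03
CAD 75,545.03 ÷ 0.00096035 (buy KRW at ask) = KRW 78,664,064

Net profit: KRW 1,890,064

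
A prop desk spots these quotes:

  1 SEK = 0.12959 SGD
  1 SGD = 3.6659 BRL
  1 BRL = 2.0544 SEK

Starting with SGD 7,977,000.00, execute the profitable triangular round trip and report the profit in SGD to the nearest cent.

Profitable loop is SGD → SEK → BRL → SGD:
SGD 7,977,000.00 ÷ 0.12959 = SEK 61,555,675.59
SEK 61,555,675.59 ÷ 2.0544 = BRL 29,962,848.32
BRL 29,962,848.32 ÷ 3.6659 = SGD 8,173,394.89
Profit = SGD 8,173,394.89 − SGD 7,977,000.00

Profit: SGD 196,394.89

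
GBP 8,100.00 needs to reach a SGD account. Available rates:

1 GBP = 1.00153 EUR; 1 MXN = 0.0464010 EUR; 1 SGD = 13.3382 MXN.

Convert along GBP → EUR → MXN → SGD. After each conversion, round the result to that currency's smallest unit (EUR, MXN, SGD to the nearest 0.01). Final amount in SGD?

SGD 13,107.63

GBP 8,100.00 × 1.00153 = EUR 8,112.39
EUR 8,112.39 ÷ 0.0464010 = MXN 174,832.22
MXN 174,832.22 ÷ 13.3382 = SGD 13,107.63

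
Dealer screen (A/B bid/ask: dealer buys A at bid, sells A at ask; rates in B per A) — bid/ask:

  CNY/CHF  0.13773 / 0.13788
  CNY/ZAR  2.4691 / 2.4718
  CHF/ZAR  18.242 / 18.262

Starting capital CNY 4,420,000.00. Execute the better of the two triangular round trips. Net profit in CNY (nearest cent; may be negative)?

Net profit: CNY 72,726.08

Best loop CNY → CHF → ZAR → CNY:
CNY 4,420,000.00 × 0.13773 (sell CNY at bid) = CHF 608,766.60
CHF 608,766.60 × 18.242 (sell CHF at bid) = ZAR 11,105,120.32
ZAR 11,105,120.32 ÷ 2.4718 (buy CNY at ask) = CNY 4,492,726.08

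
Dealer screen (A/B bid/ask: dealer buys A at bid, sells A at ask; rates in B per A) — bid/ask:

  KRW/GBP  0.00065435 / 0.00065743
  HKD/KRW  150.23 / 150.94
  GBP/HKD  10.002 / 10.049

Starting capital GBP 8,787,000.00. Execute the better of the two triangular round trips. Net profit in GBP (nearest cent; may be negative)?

Best loop GBP → KRW → HKD → GBP:
GBP 8,787,000.00 ÷ 0.00065743 (buy KRW at ask) = KRW 13,365,681,517
KRW 13,365,681,517 ÷ 150.94 (buy HKD at ask) = HKD 88,549,632.42
HKD 88,549,632.42 ÷ 10.049 (buy GBP at ask) = GBP 8,811,785.49

Net profit: GBP 24,785.49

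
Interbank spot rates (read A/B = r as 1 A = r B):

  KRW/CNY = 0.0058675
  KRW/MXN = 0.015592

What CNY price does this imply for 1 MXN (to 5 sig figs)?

MXN/CNY = 0.37631

1 MXN ÷ 0.015592 = 64.1355 KRW
64.1355 KRW × 0.0058675 = 0.376315 CNY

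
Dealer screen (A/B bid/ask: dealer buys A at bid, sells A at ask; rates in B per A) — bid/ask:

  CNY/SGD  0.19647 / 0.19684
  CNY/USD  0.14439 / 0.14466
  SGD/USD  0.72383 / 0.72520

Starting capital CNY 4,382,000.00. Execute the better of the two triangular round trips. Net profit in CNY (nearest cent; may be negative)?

Best loop CNY → USD → SGD → CNY:
CNY 4,382,000.00 × 0.14439 (sell CNY at bid) = USD 632,716.98
USD 632,716.98 ÷ 0.72520 (buy SGD at ask) = SGD 872,472.39
SGD 872,472.39 ÷ 0.19684 (buy CNY at ask) = CNY 4,432,393.79

Net profit: CNY 50,393.79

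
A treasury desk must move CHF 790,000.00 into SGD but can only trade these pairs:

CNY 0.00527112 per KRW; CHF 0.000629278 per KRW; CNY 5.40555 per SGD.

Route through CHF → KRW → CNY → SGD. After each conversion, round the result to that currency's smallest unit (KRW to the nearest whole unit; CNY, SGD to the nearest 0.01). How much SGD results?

CHF 790,000.00 ÷ 0.000629278 = KRW 1,255,406,990
KRW 1,255,406,990 × 0.00527112 = CNY 6,617,400.89
CNY 6,617,400.89 ÷ 5.40555 = SGD 1,224,186.42

SGD 1,224,186.42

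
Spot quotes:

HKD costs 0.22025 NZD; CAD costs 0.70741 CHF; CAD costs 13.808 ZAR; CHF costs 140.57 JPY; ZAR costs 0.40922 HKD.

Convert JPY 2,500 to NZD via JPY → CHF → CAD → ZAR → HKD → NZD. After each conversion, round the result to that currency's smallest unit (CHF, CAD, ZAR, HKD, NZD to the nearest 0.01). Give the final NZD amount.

NZD 31.28

JPY 2,500 ÷ 140.57 = CHF 17.78
CHF 17.78 ÷ 0.70741 = CAD 25.13
CAD 25.13 × 13.808 = ZAR 347.00
ZAR 347.00 × 0.40922 = HKD 142.00
HKD 142.00 × 0.22025 = NZD 31.28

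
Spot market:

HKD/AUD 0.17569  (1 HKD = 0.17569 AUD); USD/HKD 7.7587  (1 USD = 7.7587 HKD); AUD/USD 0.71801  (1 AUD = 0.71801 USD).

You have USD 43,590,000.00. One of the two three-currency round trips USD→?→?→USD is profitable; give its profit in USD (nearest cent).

Profit: USD 946,939.90

Profitable loop is USD → AUD → HKD → USD:
USD 43,590,000.00 ÷ 0.71801 = AUD 60,709,460.87
AUD 60,709,460.87 ÷ 0.17569 = HKD 345,548,755.60
HKD 345,548,755.60 ÷ 7.7587 = USD 44,536,939.90
Profit = USD 44,536,939.90 − USD 43,590,000.00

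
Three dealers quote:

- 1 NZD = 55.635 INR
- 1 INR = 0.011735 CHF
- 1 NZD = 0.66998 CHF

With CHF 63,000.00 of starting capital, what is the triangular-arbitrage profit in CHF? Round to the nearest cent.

Profitable loop is CHF → INR → NZD → CHF:
CHF 63,000.00 ÷ 0.011735 = INR 5,368,555.60
INR 5,368,555.60 ÷ 55.635 = NZD 96,496.01
NZD 96,496.01 × 0.66998 = CHF 64,650.40
Profit = CHF 64,650.40 − CHF 63,000.00

Profit: CHF 1,650.40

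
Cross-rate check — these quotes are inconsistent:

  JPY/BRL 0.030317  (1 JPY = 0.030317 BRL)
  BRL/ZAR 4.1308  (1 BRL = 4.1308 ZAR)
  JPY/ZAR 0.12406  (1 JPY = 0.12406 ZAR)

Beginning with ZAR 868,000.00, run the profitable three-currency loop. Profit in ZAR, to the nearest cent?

Profitable loop is ZAR → JPY → BRL → ZAR:
ZAR 868,000.00 ÷ 0.12406 = JPY 6,996,615
JPY 6,996,615 × 0.030317 = BRL 212,116.36
BRL 212,116.36 × 4.1308 = ZAR 876,210.27
Profit = ZAR 876,210.27 − ZAR 868,000.00

Profit: ZAR 8,210.27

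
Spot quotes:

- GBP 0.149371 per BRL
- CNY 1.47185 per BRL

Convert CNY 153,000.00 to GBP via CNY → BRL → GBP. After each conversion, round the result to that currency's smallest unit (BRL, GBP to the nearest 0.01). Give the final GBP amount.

CNY 153,000.00 ÷ 1.47185 = BRL 103,950.81
BRL 103,950.81 × 0.149371 = GBP 15,527.24

GBP 15,527.24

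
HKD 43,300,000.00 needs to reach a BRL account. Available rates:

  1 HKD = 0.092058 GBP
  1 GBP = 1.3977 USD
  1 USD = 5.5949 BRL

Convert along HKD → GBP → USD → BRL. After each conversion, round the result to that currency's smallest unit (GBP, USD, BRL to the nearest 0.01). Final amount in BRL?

HKD 43,300,000.00 × 0.092058 = GBP 3,986,111.40
GBP 3,986,111.40 × 1.3977 = USD 5,571,387.90
USD 5,571,387.90 × 5.5949 = BRL 31,171,358.16

BRL 31,171,358.16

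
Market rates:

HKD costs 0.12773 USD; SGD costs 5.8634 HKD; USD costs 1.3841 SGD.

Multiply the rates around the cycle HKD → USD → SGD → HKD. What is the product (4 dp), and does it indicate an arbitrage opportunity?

1.0366 (arbitrage exists)

Around HKD → USD → SGD → HKD: 1 × 0.12773 × 1.3841 × 5.8634 = 1.036597
Product > 1; profitable direction is HKD → USD → SGD → HKD.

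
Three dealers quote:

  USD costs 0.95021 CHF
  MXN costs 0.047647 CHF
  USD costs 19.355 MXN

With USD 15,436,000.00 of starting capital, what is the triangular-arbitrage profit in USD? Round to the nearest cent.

Profit: USD 468,705.41

Profitable loop is USD → CHF → MXN → USD:
USD 15,436,000.00 × 0.95021 = CHF 14,667,441.56
CHF 14,667,441.56 ÷ 0.047647 = MXN 307,835,573.28
MXN 307,835,573.28 ÷ 19.355 = USD 15,904,705.41
Profit = USD 15,904,705.41 − USD 15,436,000.00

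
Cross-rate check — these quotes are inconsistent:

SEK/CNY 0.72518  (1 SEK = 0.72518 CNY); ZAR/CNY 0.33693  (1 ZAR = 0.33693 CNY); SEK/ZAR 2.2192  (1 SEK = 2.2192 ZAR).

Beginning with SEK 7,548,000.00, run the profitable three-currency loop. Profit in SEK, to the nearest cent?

Profit: SEK 234,555.01

Profitable loop is SEK → ZAR → CNY → SEK:
SEK 7,548,000.00 × 2.2192 = ZAR 16,750,521.60
ZAR 16,750,521.60 × 0.33693 = CNY 5,643,753.24
CNY 5,643,753.24 ÷ 0.72518 = SEK 7,782,555.01
Profit = SEK 7,782,555.01 − SEK 7,548,000.00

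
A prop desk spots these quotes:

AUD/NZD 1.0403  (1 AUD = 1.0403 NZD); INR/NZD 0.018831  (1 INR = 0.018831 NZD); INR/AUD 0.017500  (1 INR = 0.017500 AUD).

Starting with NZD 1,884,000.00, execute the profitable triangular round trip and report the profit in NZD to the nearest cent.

Profit: NZD 64,756.76

Profitable loop is NZD → AUD → INR → NZD:
NZD 1,884,000.00 ÷ 1.0403 = AUD 1,811,016.05
AUD 1,811,016.05 ÷ 0.017500 = INR 103,486,631.60
INR 103,486,631.60 × 0.018831 = NZD 1,948,756.76
Profit = NZD 1,948,756.76 − NZD 1,884,000.00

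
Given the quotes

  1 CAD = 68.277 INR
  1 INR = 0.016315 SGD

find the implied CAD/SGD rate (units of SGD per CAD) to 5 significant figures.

CAD/SGD = 1.1139

1 CAD × 68.277 = 68.277 INR
68.277 INR × 0.016315 = 1.11394 SGD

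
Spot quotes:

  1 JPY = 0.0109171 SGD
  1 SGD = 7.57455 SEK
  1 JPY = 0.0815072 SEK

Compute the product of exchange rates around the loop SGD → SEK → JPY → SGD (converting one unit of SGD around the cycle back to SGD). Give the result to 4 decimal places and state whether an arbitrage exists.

1.0145 (arbitrage exists)

Around SGD → SEK → JPY → SGD: 1 × 7.57455 ÷ 0.0815072 × 0.0109171 = 1.014538
Product > 1; profitable direction is SGD → SEK → JPY → SGD.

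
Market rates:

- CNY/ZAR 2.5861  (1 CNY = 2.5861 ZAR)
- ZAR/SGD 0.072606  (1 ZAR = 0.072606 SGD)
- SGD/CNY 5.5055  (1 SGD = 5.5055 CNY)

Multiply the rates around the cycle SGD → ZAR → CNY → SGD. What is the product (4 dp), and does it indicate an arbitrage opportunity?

0.9674 (arbitrage exists)

Around SGD → ZAR → CNY → SGD: 1 ÷ 0.072606 ÷ 2.5861 ÷ 5.5055 = 0.967354
Product < 1; profitable direction is SGD → CNY → ZAR → SGD.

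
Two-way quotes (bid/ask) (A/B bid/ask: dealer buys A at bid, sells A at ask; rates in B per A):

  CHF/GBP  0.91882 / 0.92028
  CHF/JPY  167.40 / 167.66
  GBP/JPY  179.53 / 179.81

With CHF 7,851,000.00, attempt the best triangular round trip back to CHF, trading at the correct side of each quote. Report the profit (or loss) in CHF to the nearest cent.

Net profit: CHF 91,305.83

Best loop CHF → JPY → GBP → CHF:
CHF 7,851,000.00 × 167.40 (sell CHF at bid) = JPY 1,314,257,400
JPY 1,314,257,400 ÷ 179.81 (buy GBP at ask) = GBP 7,309,145.21
GBP 7,309,145.21 ÷ 0.92028 (buy CHF at ask) = CHF 7,942,305.83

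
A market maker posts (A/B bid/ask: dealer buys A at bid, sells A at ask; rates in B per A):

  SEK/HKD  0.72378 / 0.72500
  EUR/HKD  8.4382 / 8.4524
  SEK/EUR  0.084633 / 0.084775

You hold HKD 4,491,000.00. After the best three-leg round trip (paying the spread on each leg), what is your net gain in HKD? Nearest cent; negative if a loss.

Best loop HKD → EUR → SEK → HKD:
HKD 4,491,000.00 ÷ 8.4524 (buy EUR at ask) = EUR 531,328.38
EUR 531,328.38 ÷ 0.084775 (buy SEK at ask) = SEK 6,267,512.59
SEK 6,267,512.59 × 0.72378 (sell SEK at bid) = HKD 4,536,300.26

Net profit: HKD 45,300.26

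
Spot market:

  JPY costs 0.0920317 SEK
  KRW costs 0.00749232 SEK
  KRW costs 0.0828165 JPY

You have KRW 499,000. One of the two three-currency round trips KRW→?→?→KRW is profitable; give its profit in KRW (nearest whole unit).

Profit: KRW 8,620

Profitable loop is KRW → JPY → SEK → KRW:
KRW 499,000 × 0.0828165 = JPY 41,325
JPY 41,325 × 0.0920317 = SEK 3,803.25
SEK 3,803.25 ÷ 0.00749232 = KRW 507,620
Profit = KRW 507,620 − KRW 499,000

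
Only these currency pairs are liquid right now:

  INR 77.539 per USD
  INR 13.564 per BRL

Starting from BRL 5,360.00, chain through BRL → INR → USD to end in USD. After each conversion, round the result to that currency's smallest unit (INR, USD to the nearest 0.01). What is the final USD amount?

USD 937.63

BRL 5,360.00 × 13.564 = INR 72,703.04
INR 72,703.04 ÷ 77.539 = USD 937.63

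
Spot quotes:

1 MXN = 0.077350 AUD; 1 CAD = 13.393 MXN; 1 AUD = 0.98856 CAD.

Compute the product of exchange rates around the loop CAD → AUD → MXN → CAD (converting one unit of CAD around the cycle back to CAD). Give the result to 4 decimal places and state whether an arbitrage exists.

0.9765 (arbitrage exists)

Around CAD → AUD → MXN → CAD: 1 ÷ 0.98856 ÷ 0.077350 ÷ 13.393 = 0.976470
Product < 1; profitable direction is CAD → MXN → AUD → CAD.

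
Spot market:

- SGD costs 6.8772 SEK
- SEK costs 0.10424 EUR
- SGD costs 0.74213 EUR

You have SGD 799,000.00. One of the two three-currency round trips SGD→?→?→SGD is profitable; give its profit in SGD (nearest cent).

Profitable loop is SGD → EUR → SEK → SGD:
SGD 799,000.00 × 0.74213 = EUR 592,961.87
EUR 592,961.87 ÷ 0.10424 = SEK 5,688,429.30
SEK 5,688,429.30 ÷ 6.8772 = SGD 827,143.21
Profit = SGD 827,143.21 − SGD 799,000.00

Profit: SGD 28,143.21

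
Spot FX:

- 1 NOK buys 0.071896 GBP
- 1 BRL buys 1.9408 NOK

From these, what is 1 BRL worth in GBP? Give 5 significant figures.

BRL/GBP = 0.13954

1 BRL × 1.9408 = 1.9408 NOK
1.9408 NOK × 0.071896 = 0.139536 GBP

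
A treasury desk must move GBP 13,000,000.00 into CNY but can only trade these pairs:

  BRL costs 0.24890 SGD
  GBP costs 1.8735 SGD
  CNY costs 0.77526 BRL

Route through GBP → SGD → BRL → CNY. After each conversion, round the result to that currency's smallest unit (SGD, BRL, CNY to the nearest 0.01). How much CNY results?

CNY 126,219,011.98

GBP 13,000,000.00 × 1.8735 = SGD 24,355,500.00
SGD 24,355,500.00 ÷ 0.24890 = BRL 97,852,551.23
BRL 97,852,551.23 ÷ 0.77526 = CNY 126,219,011.98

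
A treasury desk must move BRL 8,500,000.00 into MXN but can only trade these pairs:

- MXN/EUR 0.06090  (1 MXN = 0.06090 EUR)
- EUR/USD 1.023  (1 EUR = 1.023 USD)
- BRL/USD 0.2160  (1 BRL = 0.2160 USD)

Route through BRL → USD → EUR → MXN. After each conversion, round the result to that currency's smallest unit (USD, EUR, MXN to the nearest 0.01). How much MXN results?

BRL 8,500,000.00 × 0.2160 = USD 1,836,000.00
USD 1,836,000.00 ÷ 1.023 = EUR 1,794,721.41
EUR 1,794,721.41 ÷ 0.06090 = MXN 29,469,973.89

MXN 29,469,973.89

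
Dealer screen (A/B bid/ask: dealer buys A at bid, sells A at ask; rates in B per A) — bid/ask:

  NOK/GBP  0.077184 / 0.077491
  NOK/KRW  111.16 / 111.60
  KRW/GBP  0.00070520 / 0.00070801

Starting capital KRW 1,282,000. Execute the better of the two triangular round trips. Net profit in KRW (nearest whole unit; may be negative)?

Best loop KRW → GBP → NOK → KRW:
KRW 1,282,000 × 0.00070520 (sell KRW at bid) = GBP 904.07
GBP 904.07 ÷ 0.077491 (buy NOK at ask) = NOK 11,666.73
NOK 11,666.73 × 111.16 (sell NOK at bid) = KRW 1,296,873

Net profit: KRW 14,873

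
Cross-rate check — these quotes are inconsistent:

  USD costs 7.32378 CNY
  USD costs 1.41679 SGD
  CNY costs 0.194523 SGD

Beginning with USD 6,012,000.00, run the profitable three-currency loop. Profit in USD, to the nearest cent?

Profitable loop is USD → CNY → SGD → USD:
USD 6,012,000.00 × 7.32378 = CNY 44,030,565.36
CNY 44,030,565.36 × 0.194523 = SGD 8,564,957.67
SGD 8,564,957.67 ÷ 1.41679 = USD 6,045,326.17
Profit = USD 6,045,326.17 − USD 6,012,000.00

Profit: USD 33,326.17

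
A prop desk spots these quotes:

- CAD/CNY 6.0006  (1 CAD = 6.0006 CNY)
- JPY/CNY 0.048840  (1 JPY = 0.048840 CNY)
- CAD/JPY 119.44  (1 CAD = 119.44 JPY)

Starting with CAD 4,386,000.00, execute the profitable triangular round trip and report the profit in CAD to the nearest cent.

Profitable loop is CAD → CNY → JPY → CAD:
CAD 4,386,000.00 × 6.0006 = CNY 26,318,631.60
CNY 26,318,631.60 ÷ 0.048840 = JPY 538,874,521
JPY 538,874,521 ÷ 119.44 = CAD 4,511,675.49
Profit = CAD 4,511,675.49 − CAD 4,386,000.00

Profit: CAD 125,675.49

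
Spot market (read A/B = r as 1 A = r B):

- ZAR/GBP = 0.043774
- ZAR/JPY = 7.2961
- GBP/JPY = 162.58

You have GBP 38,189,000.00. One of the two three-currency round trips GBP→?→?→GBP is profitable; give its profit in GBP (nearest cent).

Profitable loop is GBP → ZAR → JPY → GBP:
GBP 38,189,000.00 ÷ 0.043774 = ZAR 872,412,847.81
ZAR 872,412,847.81 × 7.2961 = JPY 6,365,211,379
JPY 6,365,211,379 ÷ 162.58 = GBP 39,151,257.10
Profit = GBP 39,151,257.10 − GBP 38,189,000.00

Profit: GBP 962,257.10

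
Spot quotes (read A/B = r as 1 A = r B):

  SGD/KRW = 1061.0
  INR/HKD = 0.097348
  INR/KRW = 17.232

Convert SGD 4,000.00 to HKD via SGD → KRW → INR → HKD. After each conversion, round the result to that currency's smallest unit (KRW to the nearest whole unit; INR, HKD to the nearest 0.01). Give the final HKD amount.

HKD 23,975.45

SGD 4,000.00 × 1061.0 = KRW 4,244,000
KRW 4,244,000 ÷ 17.232 = INR 246,285.98
INR 246,285.98 × 0.097348 = HKD 23,975.45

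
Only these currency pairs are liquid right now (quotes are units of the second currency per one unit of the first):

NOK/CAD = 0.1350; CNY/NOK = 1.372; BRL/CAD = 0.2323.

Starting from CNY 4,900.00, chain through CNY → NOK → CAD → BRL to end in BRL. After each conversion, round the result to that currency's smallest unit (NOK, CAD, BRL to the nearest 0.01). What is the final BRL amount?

CNY 4,900.00 × 1.372 = NOK 6,722.80
NOK 6,722.80 × 0.1350 = CAD 907.58
CAD 907.58 ÷ 0.2323 = BRL 3,906.93

BRL 3,906.93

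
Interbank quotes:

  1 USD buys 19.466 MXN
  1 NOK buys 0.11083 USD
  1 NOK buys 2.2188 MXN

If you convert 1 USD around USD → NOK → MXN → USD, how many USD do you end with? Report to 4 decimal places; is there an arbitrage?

Around USD → NOK → MXN → USD: 1 ÷ 0.11083 × 2.2188 ÷ 19.466 = 1.028452
Product > 1; profitable direction is USD → NOK → MXN → USD.

1.0285 (arbitrage exists)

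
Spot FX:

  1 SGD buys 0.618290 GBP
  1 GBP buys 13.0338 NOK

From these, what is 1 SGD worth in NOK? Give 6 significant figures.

1 SGD × 0.618290 = 0.61829 GBP
0.61829 GBP × 13.0338 = 8.05867 NOK

SGD/NOK = 8.05867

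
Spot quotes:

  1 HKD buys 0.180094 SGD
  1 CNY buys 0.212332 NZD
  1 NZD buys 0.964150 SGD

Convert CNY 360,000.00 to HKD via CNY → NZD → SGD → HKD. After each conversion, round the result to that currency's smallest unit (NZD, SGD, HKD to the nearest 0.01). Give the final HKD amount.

HKD 409,226.07

CNY 360,000.00 × 0.212332 = NZD 76,439.52
NZD 76,439.52 × 0.964150 = SGD 73,699.16
SGD 73,699.16 ÷ 0.180094 = HKD 409,226.07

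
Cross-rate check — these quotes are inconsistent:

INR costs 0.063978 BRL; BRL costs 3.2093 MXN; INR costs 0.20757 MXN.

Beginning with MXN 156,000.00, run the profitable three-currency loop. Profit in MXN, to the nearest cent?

Profit: MXN 1,706.00

Profitable loop is MXN → BRL → INR → MXN:
MXN 156,000.00 ÷ 3.2093 = BRL 48,608.73
BRL 48,608.73 ÷ 0.063978 = INR 759,772.59
INR 759,772.59 × 0.20757 = MXN 157,706.00
Profit = MXN 157,706.00 − MXN 156,000.00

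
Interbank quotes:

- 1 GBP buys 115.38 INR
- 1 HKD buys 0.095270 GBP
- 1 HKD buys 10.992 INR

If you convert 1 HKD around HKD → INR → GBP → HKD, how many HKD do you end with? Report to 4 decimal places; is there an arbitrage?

Around HKD → INR → GBP → HKD: 1 × 10.992 ÷ 115.38 ÷ 0.095270 = 0.999977
Product ≈ 1 (deviation 0.002%, within rounding noise).

1.0000 (no arbitrage)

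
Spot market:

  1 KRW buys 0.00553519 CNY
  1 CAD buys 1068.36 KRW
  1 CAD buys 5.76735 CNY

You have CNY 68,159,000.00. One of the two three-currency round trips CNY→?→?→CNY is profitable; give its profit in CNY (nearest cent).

Profitable loop is CNY → CAD → KRW → CNY:
CNY 68,159,000.00 ÷ 5.76735 = CAD 11,818,079.36
CAD 11,818,079.36 × 1068.36 = KRW 12,625,963,266
KRW 12,625,963,266 × 0.00553519 = CNY 69,887,105.61
Profit = CNY 69,887,105.61 − CNY 68,159,000.00

Profit: CNY 1,728,105.61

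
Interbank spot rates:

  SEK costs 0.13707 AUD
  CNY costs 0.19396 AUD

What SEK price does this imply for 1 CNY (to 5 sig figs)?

CNY/SEK = 1.4150

1 CNY × 0.19396 = 0.19396 AUD
0.19396 AUD ÷ 0.13707 = 1.41504 SEK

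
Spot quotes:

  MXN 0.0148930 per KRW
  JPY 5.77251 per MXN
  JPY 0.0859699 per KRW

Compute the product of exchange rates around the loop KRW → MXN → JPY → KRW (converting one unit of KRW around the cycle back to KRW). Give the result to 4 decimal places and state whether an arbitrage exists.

1.0000 (no arbitrage)

Around KRW → MXN → JPY → KRW: 1 × 0.0148930 × 5.77251 ÷ 0.0859699 = 1.000001
Product ≈ 1 (deviation 0.000%, within rounding noise).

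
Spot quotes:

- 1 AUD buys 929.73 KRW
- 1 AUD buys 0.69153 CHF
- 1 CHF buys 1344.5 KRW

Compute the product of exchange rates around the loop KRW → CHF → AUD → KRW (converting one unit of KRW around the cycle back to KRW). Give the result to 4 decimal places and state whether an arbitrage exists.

1.0000 (no arbitrage)

Around KRW → CHF → AUD → KRW: 1 ÷ 1344.5 ÷ 0.69153 × 929.73 = 0.999965
Product ≈ 1 (deviation 0.003%, within rounding noise).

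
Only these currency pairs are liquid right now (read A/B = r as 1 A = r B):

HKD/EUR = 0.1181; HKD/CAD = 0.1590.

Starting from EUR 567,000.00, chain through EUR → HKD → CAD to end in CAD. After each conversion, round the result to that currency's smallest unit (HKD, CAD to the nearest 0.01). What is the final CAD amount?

CAD 763,361.56

EUR 567,000.00 ÷ 0.1181 = HKD 4,801,016.09
HKD 4,801,016.09 × 0.1590 = CAD 763,361.56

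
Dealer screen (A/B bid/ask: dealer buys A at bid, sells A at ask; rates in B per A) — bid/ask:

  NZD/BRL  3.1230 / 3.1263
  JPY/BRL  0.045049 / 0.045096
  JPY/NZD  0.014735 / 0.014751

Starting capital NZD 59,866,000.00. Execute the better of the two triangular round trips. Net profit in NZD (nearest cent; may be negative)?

Net profit: NZD 1,223,186.80

Best loop NZD → BRL → JPY → NZD:
NZD 59,866,000.00 × 3.1230 (sell NZD at bid) = BRL 186,961,518.00
BRL 186,961,518.00 ÷ 0.045096 (buy JPY at ask) = JPY 4,145,855,907
JPY 4,145,855,907 × 0.014735 (sell JPY at bid) = NZD 61,089,186.80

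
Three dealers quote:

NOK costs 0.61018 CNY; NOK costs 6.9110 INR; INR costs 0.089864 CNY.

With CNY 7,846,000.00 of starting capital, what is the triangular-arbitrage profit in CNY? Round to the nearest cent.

Profitable loop is CNY → NOK → INR → CNY:
CNY 7,846,000.00 ÷ 0.61018 = NOK 12,858,500.77
NOK 12,858,500.77 × 6.9110 = INR 88,865,098.82
INR 88,865,098.82 × 0.089864 = CNY 7,985,773.24
Profit = CNY 7,985,773.24 − CNY 7,846,000.00

Profit: CNY 139,773.24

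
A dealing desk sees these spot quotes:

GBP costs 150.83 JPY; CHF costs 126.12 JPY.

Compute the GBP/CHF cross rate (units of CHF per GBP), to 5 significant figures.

GBP/CHF = 1.1959

1 GBP × 150.83 = 150.83 JPY
150.83 JPY ÷ 126.12 = 1.19592 CHF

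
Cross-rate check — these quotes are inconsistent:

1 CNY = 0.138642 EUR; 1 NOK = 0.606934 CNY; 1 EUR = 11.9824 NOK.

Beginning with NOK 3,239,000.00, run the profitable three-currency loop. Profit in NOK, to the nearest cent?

Profit: NOK 26,810.97

Profitable loop is NOK → CNY → EUR → NOK:
NOK 3,239,000.00 × 0.606934 = CNY 1,965,859.23
CNY 1,965,859.23 × 0.138642 = EUR 272,550.65
EUR 272,550.65 × 11.9824 = NOK 3,265,810.97
Profit = NOK 3,265,810.97 − NOK 3,239,000.00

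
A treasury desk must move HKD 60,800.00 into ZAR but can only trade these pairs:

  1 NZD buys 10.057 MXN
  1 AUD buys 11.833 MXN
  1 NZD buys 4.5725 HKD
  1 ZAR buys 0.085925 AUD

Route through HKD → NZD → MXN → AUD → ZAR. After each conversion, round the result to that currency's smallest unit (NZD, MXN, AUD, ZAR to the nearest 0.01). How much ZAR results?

HKD 60,800.00 ÷ 4.5725 = NZD 13,296.88
NZD 13,296.88 × 10.057 = MXN 133,726.72
MXN 133,726.72 ÷ 11.833 = AUD 11,301.17
AUD 11,301.17 ÷ 0.085925 = ZAR 131,523.65

ZAR 131,523.65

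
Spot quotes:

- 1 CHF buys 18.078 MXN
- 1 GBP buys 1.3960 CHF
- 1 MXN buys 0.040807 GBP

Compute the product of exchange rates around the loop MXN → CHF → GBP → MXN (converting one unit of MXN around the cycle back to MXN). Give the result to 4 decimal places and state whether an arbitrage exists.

Around MXN → CHF → GBP → MXN: 1 ÷ 18.078 ÷ 1.3960 ÷ 0.040807 = 0.971023
Product < 1; profitable direction is MXN → GBP → CHF → MXN.

0.9710 (arbitrage exists)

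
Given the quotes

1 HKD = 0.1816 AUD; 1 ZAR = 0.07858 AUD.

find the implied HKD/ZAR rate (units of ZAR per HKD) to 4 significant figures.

HKD/ZAR = 2.311

1 HKD × 0.1816 = 0.1816 AUD
0.1816 AUD ÷ 0.07858 = 2.31102 ZAR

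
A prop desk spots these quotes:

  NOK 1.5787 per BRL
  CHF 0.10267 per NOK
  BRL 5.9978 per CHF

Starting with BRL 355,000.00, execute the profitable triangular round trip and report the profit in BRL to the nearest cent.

Profit: BRL 10,168.41

Profitable loop is BRL → CHF → NOK → BRL:
BRL 355,000.00 ÷ 5.9978 = CHF 59,188.37
CHF 59,188.37 ÷ 0.10267 = NOK 576,491.37
NOK 576,491.37 ÷ 1.5787 = BRL 365,168.41
Profit = BRL 365,168.41 − BRL 355,000.00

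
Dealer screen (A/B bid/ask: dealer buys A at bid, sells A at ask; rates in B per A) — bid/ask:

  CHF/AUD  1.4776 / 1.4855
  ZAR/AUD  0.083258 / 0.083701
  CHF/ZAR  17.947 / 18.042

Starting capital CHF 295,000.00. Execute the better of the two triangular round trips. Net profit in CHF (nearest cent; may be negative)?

Net profit: CHF 1,733.92

Best loop CHF → ZAR → AUD → CHF:
CHF 295,000.00 × 17.947 (sell CHF at bid) = ZAR 5,294,365.00
ZAR 5,294,365.00 × 0.083258 (sell ZAR at bid) = AUD 440,798.24
AUD 440,798.24 ÷ 1.4855 (buy CHF at ask) = CHF 296,733.92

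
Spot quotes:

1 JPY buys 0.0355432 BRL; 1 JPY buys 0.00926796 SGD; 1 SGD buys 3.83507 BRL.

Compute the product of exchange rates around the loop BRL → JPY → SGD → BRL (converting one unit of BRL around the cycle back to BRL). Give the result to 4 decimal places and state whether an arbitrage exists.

Around BRL → JPY → SGD → BRL: 1 ÷ 0.0355432 × 0.00926796 × 3.83507 = 1.000002
Product ≈ 1 (deviation 0.000%, within rounding noise).

1.0000 (no arbitrage)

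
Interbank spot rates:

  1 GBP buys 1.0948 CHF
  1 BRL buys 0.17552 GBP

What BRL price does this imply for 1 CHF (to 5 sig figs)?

1 CHF ÷ 1.0948 = 0.913409 GBP
0.913409 GBP ÷ 0.17552 = 5.20402 BRL

CHF/BRL = 5.2040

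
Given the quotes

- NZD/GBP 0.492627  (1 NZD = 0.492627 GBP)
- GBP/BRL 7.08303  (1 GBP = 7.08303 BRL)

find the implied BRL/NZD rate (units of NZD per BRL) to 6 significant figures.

BRL/NZD = 0.286591

1 BRL ÷ 7.08303 = 0.141183 GBP
0.141183 GBP ÷ 0.492627 = 0.286591 NZD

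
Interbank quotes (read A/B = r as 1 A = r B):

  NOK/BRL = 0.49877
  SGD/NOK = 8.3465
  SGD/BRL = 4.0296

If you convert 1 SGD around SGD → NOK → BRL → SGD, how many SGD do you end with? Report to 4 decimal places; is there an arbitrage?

Around SGD → NOK → BRL → SGD: 1 × 8.3465 × 0.49877 ÷ 4.0296 = 1.033101
Product > 1; profitable direction is SGD → NOK → BRL → SGD.

1.0331 (arbitrage exists)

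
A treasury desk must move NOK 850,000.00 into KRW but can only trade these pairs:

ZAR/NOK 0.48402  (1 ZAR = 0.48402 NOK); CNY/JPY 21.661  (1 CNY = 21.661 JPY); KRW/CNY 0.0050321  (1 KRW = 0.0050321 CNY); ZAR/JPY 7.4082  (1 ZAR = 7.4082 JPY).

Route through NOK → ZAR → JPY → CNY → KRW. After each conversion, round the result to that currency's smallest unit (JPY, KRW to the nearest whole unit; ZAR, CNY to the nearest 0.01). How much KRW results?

NOK 850,000.00 ÷ 0.48402 = ZAR 1,756,125.78
ZAR 1,756,125.78 × 7.4082 = JPY 13,009,731
JPY 13,009,731 ÷ 21.661 = CNY 600,606.20
CNY 600,606.20 ÷ 0.0050321 = KRW 119,354,981

KRW 119,354,981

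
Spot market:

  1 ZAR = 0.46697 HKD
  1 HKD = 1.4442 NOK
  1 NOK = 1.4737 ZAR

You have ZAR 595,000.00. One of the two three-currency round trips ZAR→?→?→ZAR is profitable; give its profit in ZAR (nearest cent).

Profitable loop is ZAR → NOK → HKD → ZAR:
ZAR 595,000.00 ÷ 1.4737 = NOK 403,745.67
NOK 403,745.67 ÷ 1.4442 = HKD 279,563.55
HKD 279,563.55 ÷ 0.46697 = ZAR 598,675.60
Profit = ZAR 598,675.60 − ZAR 595,000.00

Profit: ZAR 3,675.60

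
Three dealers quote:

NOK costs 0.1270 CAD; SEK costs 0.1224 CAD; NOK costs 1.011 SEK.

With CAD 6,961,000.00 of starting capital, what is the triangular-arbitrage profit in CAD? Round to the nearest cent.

Profitable loop is CAD → SEK → NOK → CAD:
CAD 6,961,000.00 ÷ 0.1224 = SEK 56,870,915.03
SEK 56,870,915.03 ÷ 1.011 = NOK 56,252,141.48
NOK 56,252,141.48 × 0.1270 = CAD 7,144,021.97
Profit = CAD 7,144,021.97 − CAD 6,961,000.00

Profit: CAD 183,021.97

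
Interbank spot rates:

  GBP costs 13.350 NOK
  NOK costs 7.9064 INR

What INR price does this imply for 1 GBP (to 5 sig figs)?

GBP/INR = 105.55

1 GBP × 13.350 = 13.35 NOK
13.35 NOK × 7.9064 = 105.55 INR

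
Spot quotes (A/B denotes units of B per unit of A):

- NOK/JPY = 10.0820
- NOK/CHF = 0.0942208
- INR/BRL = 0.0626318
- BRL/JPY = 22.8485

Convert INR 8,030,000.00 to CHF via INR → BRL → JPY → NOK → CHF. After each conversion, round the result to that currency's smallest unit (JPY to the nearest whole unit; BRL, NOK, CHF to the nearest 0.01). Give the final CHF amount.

CHF 107,391.09

INR 8,030,000.00 × 0.0626318 = BRL 502,933.35
BRL 502,933.35 × 22.8485 = JPY 11,491,273
JPY 11,491,273 ÷ 10.0820 = NOK 1,139,781.10
NOK 1,139,781.10 × 0.0942208 = CHF 107,391.09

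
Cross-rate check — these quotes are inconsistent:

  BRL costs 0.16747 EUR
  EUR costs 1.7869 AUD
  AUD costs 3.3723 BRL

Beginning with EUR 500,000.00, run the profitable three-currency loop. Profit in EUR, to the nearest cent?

Profitable loop is EUR → AUD → BRL → EUR:
EUR 500,000.00 × 1.7869 = AUD 893,450.00
AUD 893,450.00 × 3.3723 = BRL 3,012,981.44
BRL 3,012,981.44 × 0.16747 = EUR 504,584.00
Profit = EUR 504,584.00 − EUR 500,000.00

Profit: EUR 4,584.00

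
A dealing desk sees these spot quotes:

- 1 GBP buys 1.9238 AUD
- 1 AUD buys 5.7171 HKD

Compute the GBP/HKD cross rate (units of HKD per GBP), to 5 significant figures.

GBP/HKD = 10.999

1 GBP × 1.9238 = 1.9238 AUD
1.9238 AUD × 5.7171 = 10.9986 HKD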